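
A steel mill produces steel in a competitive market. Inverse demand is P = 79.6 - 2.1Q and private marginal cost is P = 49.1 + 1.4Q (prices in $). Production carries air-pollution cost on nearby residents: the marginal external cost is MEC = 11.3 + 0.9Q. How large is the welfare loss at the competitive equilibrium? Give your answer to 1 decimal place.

Market equilibrium (private): 49.1 + 1.4Q = 79.6 - 2.1Q → Q_m = 8.7143.
Social marginal cost = private MC + MEC = 60.4 + 2.3Q.
Set SMC = demand: 60.4 + 2.3Q = 79.6 - 2.1Q → Q* = 4.3636.
Between Q* and Q_m the wedge SMC − demand runs linearly from 0 to MEC(Q_m), so the loss is a triangle.
DWL = ½ × 4.3507 × 19.1429 = 41.6425.

DWL = $41.6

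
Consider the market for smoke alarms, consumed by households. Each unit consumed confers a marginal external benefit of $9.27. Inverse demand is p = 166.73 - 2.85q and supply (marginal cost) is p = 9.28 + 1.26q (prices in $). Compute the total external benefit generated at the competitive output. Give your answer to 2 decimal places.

$355.12

Market equilibrium (private): 9.28 + 1.26q = 166.73 - 2.85q → q_m = 38.3090.
Total external benefit = MEB × q_m = 9.27 × 38.3090 = 355.1244.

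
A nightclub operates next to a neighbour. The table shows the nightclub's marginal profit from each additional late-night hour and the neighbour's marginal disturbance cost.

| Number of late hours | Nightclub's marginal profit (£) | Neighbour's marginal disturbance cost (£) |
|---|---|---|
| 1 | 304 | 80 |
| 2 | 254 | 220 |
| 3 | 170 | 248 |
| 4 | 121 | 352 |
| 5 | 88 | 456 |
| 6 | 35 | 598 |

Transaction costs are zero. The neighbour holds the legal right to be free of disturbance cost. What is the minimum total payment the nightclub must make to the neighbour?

Efficient level: marginal profit ≥ marginal disturbance cost through level 2, so k* = 2.
With the neighbour holding the right, the nightclub must at least compensate total damage at k*: 80 + 220 = 300.

£300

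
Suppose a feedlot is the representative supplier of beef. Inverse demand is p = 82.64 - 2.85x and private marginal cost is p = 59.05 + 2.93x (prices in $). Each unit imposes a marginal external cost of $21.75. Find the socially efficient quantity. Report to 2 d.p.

x* = 0.32

Social marginal cost = private MC + MEC = 80.80 + 2.93x.
Set SMC = demand: 80.80 + 2.93x = 82.64 - 2.85x → x* = 0.3183.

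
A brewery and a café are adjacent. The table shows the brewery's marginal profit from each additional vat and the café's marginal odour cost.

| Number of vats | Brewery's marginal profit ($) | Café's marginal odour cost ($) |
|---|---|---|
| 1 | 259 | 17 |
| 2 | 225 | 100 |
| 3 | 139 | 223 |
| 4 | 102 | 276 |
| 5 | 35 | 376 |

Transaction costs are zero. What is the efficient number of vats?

2

Bargaining reaches the level where marginal profit last exceeds marginal odour cost.
That holds through level 2 (225 ≥ 100) but not at 3 (139 < 223).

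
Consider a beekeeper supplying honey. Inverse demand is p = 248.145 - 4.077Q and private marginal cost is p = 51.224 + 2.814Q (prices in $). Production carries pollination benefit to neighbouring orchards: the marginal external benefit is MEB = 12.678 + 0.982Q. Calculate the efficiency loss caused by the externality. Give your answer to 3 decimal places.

DWL = $140.444

Market equilibrium (private): 51.224 + 2.814Q = 248.145 - 4.077Q → Q_m = 28.5765.
Social marginal cost = private MC − MEB = 38.546 + 1.832Q.
Set SMC = demand: 38.546 + 1.832Q = 248.145 - 4.077Q → Q* = 35.4711.
The loss is the area between SMC and demand from Q* to Q_m; with linear curves that's a triangle of height MEB(Q_m).
DWL = ½ × 6.8946 × 40.7402 = 140.4437.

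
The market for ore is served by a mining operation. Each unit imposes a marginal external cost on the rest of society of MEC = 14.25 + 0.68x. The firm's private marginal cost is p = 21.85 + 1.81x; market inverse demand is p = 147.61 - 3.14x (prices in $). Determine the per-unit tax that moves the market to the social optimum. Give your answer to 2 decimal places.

tax = $27.72 per unit

Social marginal cost = private MC + MEC = 36.10 + 2.49x.
Set SMC = demand: 36.10 + 2.49x = 147.61 - 3.14x → x* = 19.8064.
The Pigouvian tax equals MEC at x*: 14.25 + 0.68×19.8064 = 27.7184.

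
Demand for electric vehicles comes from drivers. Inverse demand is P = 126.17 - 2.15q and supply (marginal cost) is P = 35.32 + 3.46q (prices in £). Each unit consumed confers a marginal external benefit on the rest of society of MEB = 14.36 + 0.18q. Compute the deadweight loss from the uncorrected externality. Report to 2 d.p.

DWL = £27.48

Market equilibrium (private): 35.32 + 3.46q = 126.17 - 2.15q → q_m = 16.1943.
Social marginal benefit = demand + MEB = 140.53 - 1.97q.
Set SMB = MC: 140.53 - 1.97q = 35.32 + 3.46q → q* = 19.3757.
Height of the DWL triangle at q_m is SMB(q_m) − MC(q_m) = MEB(q_m) = 17.2750.
DWL = ½ × 3.1814 × 17.2750 = 27.4793.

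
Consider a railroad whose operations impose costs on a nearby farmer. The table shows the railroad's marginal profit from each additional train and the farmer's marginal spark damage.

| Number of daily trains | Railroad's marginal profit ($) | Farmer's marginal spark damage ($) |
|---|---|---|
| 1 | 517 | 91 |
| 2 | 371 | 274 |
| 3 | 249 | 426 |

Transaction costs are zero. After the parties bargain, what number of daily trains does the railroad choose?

2

Bargaining reaches the level where marginal profit last exceeds marginal spark damage.
That holds through level 2 (371 ≥ 274) but not at 3 (249 < 426).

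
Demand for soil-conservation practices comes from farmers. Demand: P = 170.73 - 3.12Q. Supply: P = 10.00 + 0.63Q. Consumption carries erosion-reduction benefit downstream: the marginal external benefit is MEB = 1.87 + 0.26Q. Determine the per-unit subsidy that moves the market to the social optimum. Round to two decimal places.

subsidy = 13.98 per unit

Social marginal benefit = demand + MEB = 172.60 - 2.86Q.
Set SMB = MC: 172.60 - 2.86Q = 10.00 + 0.63Q → Q* = 46.5903.
The Pigouvian subsidy equals MEB at Q*: 1.87 + 0.26×46.5903 = 13.9835.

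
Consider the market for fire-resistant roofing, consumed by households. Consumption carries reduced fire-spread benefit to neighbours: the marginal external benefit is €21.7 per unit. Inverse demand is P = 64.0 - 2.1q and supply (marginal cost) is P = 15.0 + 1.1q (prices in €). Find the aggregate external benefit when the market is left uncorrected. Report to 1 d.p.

€332.3

Market equilibrium (private): 15.0 + 1.1q = 64.0 - 2.1q → q_m = 15.3125.
Total external benefit = MEB × q_m = 21.7 × 15.3125 = 332.2813.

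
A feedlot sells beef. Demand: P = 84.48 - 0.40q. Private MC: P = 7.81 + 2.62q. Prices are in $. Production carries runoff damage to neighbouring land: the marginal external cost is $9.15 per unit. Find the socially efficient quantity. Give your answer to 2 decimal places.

q* = 22.36

Social marginal cost = private MC + MEC = 16.96 + 2.62q.
Set SMC = demand: 16.96 + 2.62q = 84.48 - 0.40q → q* = 22.3576.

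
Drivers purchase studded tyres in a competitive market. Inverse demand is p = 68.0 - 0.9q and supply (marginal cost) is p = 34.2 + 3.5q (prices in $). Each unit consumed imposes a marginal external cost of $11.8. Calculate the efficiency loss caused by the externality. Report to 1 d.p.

DWL = $15.8

Market equilibrium (private): 34.2 + 3.5q = 68.0 - 0.9q → q_m = 7.6818.
Social marginal benefit = demand − MEC = 56.2 - 0.9q.
Set SMB = MC: 56.2 - 0.9q = 34.2 + 3.5q → q* = 5.0000.
The loss is the area between SMB and MC from q* to q_m; with linear curves that's a triangle of height MEC(q_m).
DWL = ½ × 2.6818 × 11.8000 = 15.8226.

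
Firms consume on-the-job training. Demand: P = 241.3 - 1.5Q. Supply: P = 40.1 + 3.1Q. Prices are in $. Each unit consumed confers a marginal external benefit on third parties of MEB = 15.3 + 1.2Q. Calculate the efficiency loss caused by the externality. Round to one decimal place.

DWL = $675.7

Market equilibrium (private): 40.1 + 3.1Q = 241.3 - 1.5Q → Q_m = 43.7391.
Social marginal benefit = demand + MEB = 256.6 - 0.3Q.
Set SMB = MC: 256.6 - 0.3Q = 40.1 + 3.1Q → Q* = 63.6765.
The loss is the area between SMB and MC from Q* to Q_m; with linear curves that's a triangle of height MEB(Q_m).
DWL = ½ × 19.9374 × 67.7870 = 675.7483.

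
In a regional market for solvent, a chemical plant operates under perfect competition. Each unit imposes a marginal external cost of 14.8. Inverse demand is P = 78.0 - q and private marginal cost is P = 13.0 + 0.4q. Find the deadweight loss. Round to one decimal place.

Market equilibrium (private): 13.0 + 0.4q = 78.0 - q → q_m = 46.4286.
Social marginal cost = private MC + MEC = 27.8 + 0.4q.
Set SMC = demand: 27.8 + 0.4q = 78.0 - q → q* = 35.8571.
The welfare-loss triangle has base |q_m − q*| and height MEC(q_m) (the vertical gap between SMC and demand is zero at q* and MEC at q_m).
DWL = ½ × 10.5715 × 14.8000 = 78.2291.

DWL = 78.2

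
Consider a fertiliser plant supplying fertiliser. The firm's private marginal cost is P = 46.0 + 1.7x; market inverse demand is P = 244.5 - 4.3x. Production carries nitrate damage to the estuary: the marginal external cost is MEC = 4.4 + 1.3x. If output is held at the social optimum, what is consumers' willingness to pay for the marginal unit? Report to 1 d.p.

P = 130.2

Social marginal cost = private MC + MEC = 50.4 + 3.0x.
Set SMC = demand: 50.4 + 3.0x = 244.5 - 4.3x → x* = 26.5890.
Consumer price on the demand curve at x*: 244.5 − 4.3×26.5890 = 130.1673.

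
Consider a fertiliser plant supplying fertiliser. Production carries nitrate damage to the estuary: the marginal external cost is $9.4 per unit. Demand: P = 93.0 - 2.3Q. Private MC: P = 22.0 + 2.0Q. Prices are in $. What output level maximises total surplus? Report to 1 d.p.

Q* = 14.3

Social marginal cost = private MC + MEC = 31.4 + 2.0Q.
Set SMC = demand: 31.4 + 2.0Q = 93.0 - 2.3Q → Q* = 14.3256.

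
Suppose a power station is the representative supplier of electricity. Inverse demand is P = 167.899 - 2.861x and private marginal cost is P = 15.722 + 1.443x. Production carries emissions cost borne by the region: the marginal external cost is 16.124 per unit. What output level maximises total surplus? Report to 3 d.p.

Social marginal cost = private MC + MEC = 31.846 + 1.443x.
Set SMC = demand: 31.846 + 1.443x = 167.899 - 2.861x → x* = 31.6108.

x* = 31.611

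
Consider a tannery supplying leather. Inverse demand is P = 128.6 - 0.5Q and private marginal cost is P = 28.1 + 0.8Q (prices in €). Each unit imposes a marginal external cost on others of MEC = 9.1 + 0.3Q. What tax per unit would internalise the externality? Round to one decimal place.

Social marginal cost = private MC + MEC = 37.2 + 1.1Q.
Set SMC = demand: 37.2 + 1.1Q = 128.6 - 0.5Q → Q* = 57.1250.
The Pigouvian tax equals MEC at Q*: 9.1 + 0.3×57.1250 = 26.2375.

tax = €26.2 per unit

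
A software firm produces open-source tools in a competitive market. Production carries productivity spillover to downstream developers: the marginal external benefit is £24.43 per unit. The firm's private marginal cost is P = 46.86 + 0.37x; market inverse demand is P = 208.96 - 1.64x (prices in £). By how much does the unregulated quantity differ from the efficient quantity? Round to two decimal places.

Market equilibrium (private): 46.86 + 0.37x = 208.96 - 1.64x → x_m = 80.6468.
Social marginal cost = private MC − MEB = 22.43 + 0.37x.
Set SMC = demand: 22.43 + 0.37x = 208.96 - 1.64x → x* = 92.8010.
Gap = |80.6468 − 92.8010| = 12.1542.

12.15 units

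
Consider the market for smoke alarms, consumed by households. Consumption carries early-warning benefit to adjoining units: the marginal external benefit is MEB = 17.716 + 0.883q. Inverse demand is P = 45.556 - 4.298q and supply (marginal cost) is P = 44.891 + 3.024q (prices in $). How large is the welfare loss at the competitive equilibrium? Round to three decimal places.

Market equilibrium (private): 44.891 + 3.024q = 45.556 - 4.298q → q_m = 0.0908.
Social marginal benefit = demand + MEB = 63.272 - 3.415q.
Set SMB = MC: 63.272 - 3.415q = 44.891 + 3.024q → q* = 2.8546.
Height of the DWL triangle at q_m is SMB(q_m) − MC(q_m) = MEB(q_m) = 17.7962.
DWL = ½ × 2.7638 × 17.7962 = 24.5926.

DWL = $24.593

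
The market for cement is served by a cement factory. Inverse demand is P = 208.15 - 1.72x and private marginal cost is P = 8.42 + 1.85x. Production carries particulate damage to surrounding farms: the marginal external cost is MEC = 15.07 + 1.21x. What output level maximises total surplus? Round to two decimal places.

Social marginal cost = private MC + MEC = 23.49 + 3.06x.
Set SMC = demand: 23.49 + 3.06x = 208.15 - 1.72x → x* = 38.6318.

x* = 38.63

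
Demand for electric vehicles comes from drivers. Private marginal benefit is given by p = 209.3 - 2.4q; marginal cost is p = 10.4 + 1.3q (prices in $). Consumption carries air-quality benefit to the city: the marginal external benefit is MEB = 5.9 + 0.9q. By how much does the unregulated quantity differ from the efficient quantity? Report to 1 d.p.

Market equilibrium (private): 10.4 + 1.3q = 209.3 - 2.4q → q_m = 53.7568.
Social marginal benefit = demand + MEB = 215.2 - 1.5q.
Set SMB = MC: 215.2 - 1.5q = 10.4 + 1.3q → q* = 73.1429.
Gap = |53.7568 − 73.1429| = 19.3861.

19.4 units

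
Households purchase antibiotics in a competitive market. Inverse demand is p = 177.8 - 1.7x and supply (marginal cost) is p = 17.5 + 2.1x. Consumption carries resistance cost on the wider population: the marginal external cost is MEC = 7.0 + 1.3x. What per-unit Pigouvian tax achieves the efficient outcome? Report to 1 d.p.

Social marginal benefit = demand − MEC = 170.8 - 3.0x.
Set SMB = MC: 170.8 - 3.0x = 17.5 + 2.1x → x* = 30.0588.
The Pigouvian tax equals MEC at x*: 7.0 + 1.3×30.0588 = 46.0764.

tax = 46.1 per unit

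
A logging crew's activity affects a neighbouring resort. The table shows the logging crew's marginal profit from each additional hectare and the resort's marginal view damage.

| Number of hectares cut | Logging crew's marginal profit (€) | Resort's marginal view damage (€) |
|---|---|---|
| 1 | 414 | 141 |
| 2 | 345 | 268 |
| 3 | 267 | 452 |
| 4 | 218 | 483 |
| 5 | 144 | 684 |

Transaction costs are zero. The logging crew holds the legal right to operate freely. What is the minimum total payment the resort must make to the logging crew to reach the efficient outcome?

Left alone the logging crew would choose level 5 (marginal profit stays positive).
Efficient level: k* = 2 (marginal profit ≥ marginal view damage through 2).
The resort must at least cover the logging crew's forgone profit from cutting 5→2: 267 + 218 + 144 = 629.

€629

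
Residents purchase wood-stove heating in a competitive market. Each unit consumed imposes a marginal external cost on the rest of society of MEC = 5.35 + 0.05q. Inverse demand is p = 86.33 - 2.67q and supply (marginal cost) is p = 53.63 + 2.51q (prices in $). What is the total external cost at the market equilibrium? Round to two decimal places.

Market equilibrium (private): 53.63 + 2.51q = 86.33 - 2.67q → q_m = 6.3127.
Total external cost = ∫₀^{q_m} (5.35 + 0.05q) dq = 5.35×6.3127 + ½×0.05×6.3127² = 34.7692.

$34.77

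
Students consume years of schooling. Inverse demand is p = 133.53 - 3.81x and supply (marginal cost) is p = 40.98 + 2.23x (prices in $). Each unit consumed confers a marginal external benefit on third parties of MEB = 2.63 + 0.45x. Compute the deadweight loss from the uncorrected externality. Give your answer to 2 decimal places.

DWL = $8.12

Market equilibrium (private): 40.98 + 2.23x = 133.53 - 3.81x → x_m = 15.3228.
Social marginal benefit = demand + MEB = 136.16 - 3.36x.
Set SMB = MC: 136.16 - 3.36x = 40.98 + 2.23x → x* = 17.0268.
The welfare-loss triangle has base |x_m − x*| and height MEB(x_m) (the vertical gap between SMB and MC is zero at x* and MEB at x_m).
DWL = ½ × 1.7040 × 9.5253 = 8.1156.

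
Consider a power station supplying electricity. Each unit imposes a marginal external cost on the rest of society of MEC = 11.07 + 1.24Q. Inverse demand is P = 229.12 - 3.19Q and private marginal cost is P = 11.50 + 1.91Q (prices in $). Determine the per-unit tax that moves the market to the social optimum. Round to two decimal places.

Social marginal cost = private MC + MEC = 22.57 + 3.15Q.
Set SMC = demand: 22.57 + 3.15Q = 229.12 - 3.19Q → Q* = 32.5789.
The Pigouvian tax equals MEC at Q*: 11.07 + 1.24×32.5789 = 51.4678.

tax = $51.47 per unit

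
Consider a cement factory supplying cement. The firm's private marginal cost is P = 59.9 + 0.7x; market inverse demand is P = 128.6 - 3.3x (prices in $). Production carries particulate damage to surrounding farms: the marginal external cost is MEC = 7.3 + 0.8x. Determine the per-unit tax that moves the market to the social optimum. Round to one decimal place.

tax = $17.5 per unit

Social marginal cost = private MC + MEC = 67.2 + 1.5x.
Set SMC = demand: 67.2 + 1.5x = 128.6 - 3.3x → x* = 12.7917.
The Pigouvian tax equals MEC at x*: 7.3 + 0.8×12.7917 = 17.5334.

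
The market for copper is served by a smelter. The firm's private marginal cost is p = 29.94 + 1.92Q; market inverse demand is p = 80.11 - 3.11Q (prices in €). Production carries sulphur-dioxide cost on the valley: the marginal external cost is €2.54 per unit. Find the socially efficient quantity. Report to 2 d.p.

Social marginal cost = private MC + MEC = 32.48 + 1.92Q.
Set SMC = demand: 32.48 + 1.92Q = 80.11 - 3.11Q → Q* = 9.4692.

Q* = 9.47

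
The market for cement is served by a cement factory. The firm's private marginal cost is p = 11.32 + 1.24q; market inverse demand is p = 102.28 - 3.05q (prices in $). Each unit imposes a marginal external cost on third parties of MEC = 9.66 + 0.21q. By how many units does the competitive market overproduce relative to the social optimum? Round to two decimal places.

Market equilibrium (private): 11.32 + 1.24q = 102.28 - 3.05q → q_m = 21.2028.
Social marginal cost = private MC + MEC = 20.98 + 1.45q.
Set SMC = demand: 20.98 + 1.45q = 102.28 - 3.05q → q* = 18.0667.
Gap = |21.2028 − 18.0667| = 3.1361.

3.14 units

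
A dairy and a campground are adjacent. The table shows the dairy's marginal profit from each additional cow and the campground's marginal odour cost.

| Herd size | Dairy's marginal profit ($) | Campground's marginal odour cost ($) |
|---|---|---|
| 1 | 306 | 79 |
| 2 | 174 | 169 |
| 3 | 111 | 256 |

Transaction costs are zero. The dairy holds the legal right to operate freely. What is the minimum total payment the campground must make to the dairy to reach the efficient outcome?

$111

Left alone the dairy would choose level 3 (marginal profit stays positive).
Efficient level: k* = 2 (marginal profit ≥ marginal odour cost through 2).
The campground must at least cover the dairy's forgone profit from cutting 3→2: 111 = 111.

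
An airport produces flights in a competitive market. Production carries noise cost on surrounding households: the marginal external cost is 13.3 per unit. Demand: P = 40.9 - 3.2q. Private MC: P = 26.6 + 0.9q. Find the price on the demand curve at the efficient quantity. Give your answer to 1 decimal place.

Social marginal cost = private MC + MEC = 39.9 + 0.9q.
Set SMC = demand: 39.9 + 0.9q = 40.9 - 3.2q → q* = 0.2439.
Consumer price on the demand curve at q*: 40.9 − 3.2×0.2439 = 40.1195.

P = 40.1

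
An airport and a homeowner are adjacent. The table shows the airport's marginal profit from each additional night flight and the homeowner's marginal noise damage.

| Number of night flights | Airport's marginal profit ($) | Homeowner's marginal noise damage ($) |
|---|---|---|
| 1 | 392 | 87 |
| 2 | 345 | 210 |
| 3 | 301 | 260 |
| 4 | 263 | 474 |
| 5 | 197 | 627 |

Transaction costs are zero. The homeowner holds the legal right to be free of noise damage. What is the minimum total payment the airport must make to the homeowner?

Efficient level: marginal profit ≥ marginal noise damage through level 3, so k* = 3.
With the homeowner holding the right, the airport must at least compensate total damage at k*: 87 + 210 + 260 = 557.

$557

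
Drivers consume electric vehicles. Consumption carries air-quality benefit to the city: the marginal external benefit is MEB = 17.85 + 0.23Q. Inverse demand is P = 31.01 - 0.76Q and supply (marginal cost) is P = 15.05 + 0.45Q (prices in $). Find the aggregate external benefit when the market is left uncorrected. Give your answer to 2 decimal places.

$255.45

Market equilibrium (private): 15.05 + 0.45Q = 31.01 - 0.76Q → Q_m = 13.1901.
Total external benefit = ∫₀^{Q_m} (17.85 + 0.23Q) dQ = 17.85×13.1901 + ½×0.23×13.1901² = 255.4508.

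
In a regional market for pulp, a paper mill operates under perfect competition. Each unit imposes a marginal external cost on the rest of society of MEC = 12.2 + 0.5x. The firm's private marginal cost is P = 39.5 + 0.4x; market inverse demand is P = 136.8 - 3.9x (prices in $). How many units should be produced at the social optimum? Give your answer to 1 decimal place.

Social marginal cost = private MC + MEC = 51.7 + 0.9x.
Set SMC = demand: 51.7 + 0.9x = 136.8 - 3.9x → x* = 17.7292.

x* = 17.7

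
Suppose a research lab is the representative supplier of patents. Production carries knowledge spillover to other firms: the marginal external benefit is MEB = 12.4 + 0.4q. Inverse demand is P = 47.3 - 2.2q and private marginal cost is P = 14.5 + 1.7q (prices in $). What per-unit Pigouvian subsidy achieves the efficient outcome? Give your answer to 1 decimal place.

Social marginal cost = private MC − MEB = 2.1 + 1.3q.
Set SMC = demand: 2.1 + 1.3q = 47.3 - 2.2q → q* = 12.9143.
The Pigouvian subsidy equals MEB at q*: 12.4 + 0.4×12.9143 = 17.5657.

subsidy = $17.6 per unit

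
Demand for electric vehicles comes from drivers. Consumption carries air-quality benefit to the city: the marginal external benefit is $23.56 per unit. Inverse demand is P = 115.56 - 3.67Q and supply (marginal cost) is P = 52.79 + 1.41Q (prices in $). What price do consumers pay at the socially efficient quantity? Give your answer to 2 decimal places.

P = $53.19

Social marginal benefit = demand + MEB = 139.12 - 3.67Q.
Set SMB = MC: 139.12 - 3.67Q = 52.79 + 1.41Q → Q* = 16.9941.
Consumer price on the demand curve at Q*: 115.56 − 3.67×16.9941 = 53.1917.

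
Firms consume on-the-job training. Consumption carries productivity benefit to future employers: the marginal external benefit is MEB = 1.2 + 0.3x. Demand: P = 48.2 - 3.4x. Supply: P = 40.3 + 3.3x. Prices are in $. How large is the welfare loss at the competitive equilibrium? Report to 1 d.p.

Market equilibrium (private): 40.3 + 3.3x = 48.2 - 3.4x → x_m = 1.1791.
Social marginal benefit = demand + MEB = 49.4 - 3.1x.
Set SMB = MC: 49.4 - 3.1x = 40.3 + 3.3x → x* = 1.4219.
Between x* and x_m the wedge SMB − MC runs linearly from 0 to MEB(x_m), so the loss is a triangle.
DWL = ½ × 0.2428 × 1.5537 = 0.1886.

DWL = $0.2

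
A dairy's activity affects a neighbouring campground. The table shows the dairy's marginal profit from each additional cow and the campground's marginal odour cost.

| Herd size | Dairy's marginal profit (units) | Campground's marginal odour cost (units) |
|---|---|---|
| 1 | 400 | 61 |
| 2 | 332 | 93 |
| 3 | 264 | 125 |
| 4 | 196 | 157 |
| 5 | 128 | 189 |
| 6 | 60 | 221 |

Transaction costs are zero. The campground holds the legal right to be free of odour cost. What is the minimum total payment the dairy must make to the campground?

Efficient level: marginal profit ≥ marginal odour cost through level 4, so k* = 4.
With the campground holding the right, the dairy must at least compensate total damage at k*: 61 + 93 + 125 + 157 = 436.

436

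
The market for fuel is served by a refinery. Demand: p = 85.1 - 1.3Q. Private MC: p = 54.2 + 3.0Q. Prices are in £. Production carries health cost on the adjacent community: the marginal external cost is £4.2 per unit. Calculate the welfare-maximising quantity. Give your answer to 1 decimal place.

Social marginal cost = private MC + MEC = 58.4 + 3.0Q.
Set SMC = demand: 58.4 + 3.0Q = 85.1 - 1.3Q → Q* = 6.2093.

Q* = 6.2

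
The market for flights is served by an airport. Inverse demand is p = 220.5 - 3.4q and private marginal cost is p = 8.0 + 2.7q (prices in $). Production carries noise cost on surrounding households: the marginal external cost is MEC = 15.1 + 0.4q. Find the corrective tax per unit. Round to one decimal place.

tax = $27.2 per unit

Social marginal cost = private MC + MEC = 23.1 + 3.1q.
Set SMC = demand: 23.1 + 3.1q = 220.5 - 3.4q → q* = 30.3692.
The Pigouvian tax equals MEC at q*: 15.1 + 0.4×30.3692 = 27.2477.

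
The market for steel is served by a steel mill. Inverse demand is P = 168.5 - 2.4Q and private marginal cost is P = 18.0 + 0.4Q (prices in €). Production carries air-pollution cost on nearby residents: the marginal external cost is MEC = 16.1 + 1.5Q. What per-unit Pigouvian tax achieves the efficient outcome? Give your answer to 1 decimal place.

tax = €63.0 per unit

Social marginal cost = private MC + MEC = 34.1 + 1.9Q.
Set SMC = demand: 34.1 + 1.9Q = 168.5 - 2.4Q → Q* = 31.2558.
The Pigouvian tax equals MEC at Q*: 16.1 + 1.5×31.2558 = 62.9837.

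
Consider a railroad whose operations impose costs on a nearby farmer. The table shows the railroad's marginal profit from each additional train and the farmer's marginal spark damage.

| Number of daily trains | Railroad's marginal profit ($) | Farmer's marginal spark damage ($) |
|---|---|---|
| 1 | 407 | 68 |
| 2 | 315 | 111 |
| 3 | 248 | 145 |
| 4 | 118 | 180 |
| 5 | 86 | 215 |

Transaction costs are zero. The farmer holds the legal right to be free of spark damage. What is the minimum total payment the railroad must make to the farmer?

Efficient level: marginal profit ≥ marginal spark damage through level 3, so k* = 3.
With the farmer holding the right, the railroad must at least compensate total damage at k*: 68 + 111 + 145 = 324.

$324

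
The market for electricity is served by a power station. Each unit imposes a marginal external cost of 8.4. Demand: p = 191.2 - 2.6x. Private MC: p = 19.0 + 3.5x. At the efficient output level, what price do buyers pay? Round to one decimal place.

P = 121.4

Social marginal cost = private MC + MEC = 27.4 + 3.5x.
Set SMC = demand: 27.4 + 3.5x = 191.2 - 2.6x → x* = 26.8525.
Consumer price on the demand curve at x*: 191.2 − 2.6×26.8525 = 121.3835.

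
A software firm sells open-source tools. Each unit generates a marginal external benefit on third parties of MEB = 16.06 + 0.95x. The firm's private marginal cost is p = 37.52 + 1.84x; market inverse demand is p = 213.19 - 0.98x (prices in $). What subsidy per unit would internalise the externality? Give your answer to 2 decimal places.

subsidy = $113.46 per unit

Social marginal cost = private MC − MEB = 21.46 + 0.89x.
Set SMC = demand: 21.46 + 0.89x = 213.19 - 0.98x → x* = 102.5294.
The Pigouvian subsidy equals MEB at x*: 16.06 + 0.95×102.5294 = 113.4629.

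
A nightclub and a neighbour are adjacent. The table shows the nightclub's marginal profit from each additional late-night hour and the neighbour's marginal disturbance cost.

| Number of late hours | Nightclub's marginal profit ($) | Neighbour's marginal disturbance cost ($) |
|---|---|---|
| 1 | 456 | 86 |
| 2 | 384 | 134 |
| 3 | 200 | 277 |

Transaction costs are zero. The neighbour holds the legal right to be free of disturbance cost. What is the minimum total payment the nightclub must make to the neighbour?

Efficient level: marginal profit ≥ marginal disturbance cost through level 2, so k* = 2.
With the neighbour holding the right, the nightclub must at least compensate total damage at k*: 86 + 134 = 220.

$220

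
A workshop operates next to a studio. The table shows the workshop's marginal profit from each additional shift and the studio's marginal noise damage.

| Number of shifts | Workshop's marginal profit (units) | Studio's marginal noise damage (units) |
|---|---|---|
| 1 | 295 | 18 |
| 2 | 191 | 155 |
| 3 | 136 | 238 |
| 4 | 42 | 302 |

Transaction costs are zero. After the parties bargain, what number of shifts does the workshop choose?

2

Bargaining reaches the level where marginal profit last exceeds marginal noise damage.
That holds through level 2 (191 ≥ 155) but not at 3 (136 < 238).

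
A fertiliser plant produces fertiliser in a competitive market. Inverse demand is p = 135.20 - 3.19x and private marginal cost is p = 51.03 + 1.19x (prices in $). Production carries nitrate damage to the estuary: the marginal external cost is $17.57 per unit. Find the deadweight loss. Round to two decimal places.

Market equilibrium (private): 51.03 + 1.19x = 135.20 - 3.19x → x_m = 19.2169.
Social marginal cost = private MC + MEC = 68.60 + 1.19x.
Set SMC = demand: 68.60 + 1.19x = 135.20 - 3.19x → x* = 15.2055.
Between x* and x_m the wedge SMC − demand runs linearly from 0 to MEC(x_m), so the loss is a triangle.
DWL = ½ × 4.0114 × 17.5700 = 35.2401.

DWL = $35.24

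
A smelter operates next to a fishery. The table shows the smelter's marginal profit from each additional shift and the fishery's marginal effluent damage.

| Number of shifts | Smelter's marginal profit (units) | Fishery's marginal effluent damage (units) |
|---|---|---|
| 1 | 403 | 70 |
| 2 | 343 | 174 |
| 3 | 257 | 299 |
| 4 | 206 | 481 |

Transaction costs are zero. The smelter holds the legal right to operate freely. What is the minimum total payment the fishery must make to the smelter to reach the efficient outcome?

463

Left alone the smelter would choose level 4 (marginal profit stays positive).
Efficient level: k* = 2 (marginal profit ≥ marginal effluent damage through 2).
The fishery must at least cover the smelter's forgone profit from cutting 4→2: 257 + 206 = 463.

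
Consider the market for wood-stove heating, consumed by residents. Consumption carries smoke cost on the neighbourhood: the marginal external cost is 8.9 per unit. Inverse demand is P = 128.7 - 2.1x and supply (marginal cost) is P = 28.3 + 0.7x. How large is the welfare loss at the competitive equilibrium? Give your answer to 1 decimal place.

Market equilibrium (private): 28.3 + 0.7x = 128.7 - 2.1x → x_m = 35.8571.
Social marginal benefit = demand − MEC = 119.8 - 2.1x.
Set SMB = MC: 119.8 - 2.1x = 28.3 + 0.7x → x* = 32.6786.
The welfare-loss triangle has base |x_m − x*| and height MEC(x_m) (the vertical gap between SMB and MC is zero at x* and MEC at x_m).
DWL = ½ × 3.1785 × 8.9000 = 14.1443.

DWL = 14.1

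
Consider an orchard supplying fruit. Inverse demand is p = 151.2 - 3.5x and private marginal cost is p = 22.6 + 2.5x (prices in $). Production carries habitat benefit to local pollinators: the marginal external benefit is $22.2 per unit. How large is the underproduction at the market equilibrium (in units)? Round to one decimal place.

Market equilibrium (private): 22.6 + 2.5x = 151.2 - 3.5x → x_m = 21.4333.
Social marginal cost = private MC − MEB = 0.4 + 2.5x.
Set SMC = demand: 0.4 + 2.5x = 151.2 - 3.5x → x* = 25.1333.
Gap = |21.4333 − 25.1333| = 3.7000.

3.7 units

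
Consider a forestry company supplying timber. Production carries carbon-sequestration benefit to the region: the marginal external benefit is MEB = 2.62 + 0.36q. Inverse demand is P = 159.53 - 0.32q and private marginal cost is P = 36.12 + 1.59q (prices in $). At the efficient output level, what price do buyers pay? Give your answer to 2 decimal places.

Social marginal cost = private MC − MEB = 33.50 + 1.23q.
Set SMC = demand: 33.50 + 1.23q = 159.53 - 0.32q → q* = 81.3097.
Consumer price on the demand curve at q*: 159.53 − 0.32×81.3097 = 133.5109.

P = $133.51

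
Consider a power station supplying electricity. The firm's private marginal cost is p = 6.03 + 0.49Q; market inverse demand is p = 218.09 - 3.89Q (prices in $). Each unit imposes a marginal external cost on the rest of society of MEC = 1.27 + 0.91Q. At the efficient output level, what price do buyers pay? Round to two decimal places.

Social marginal cost = private MC + MEC = 7.30 + 1.40Q.
Set SMC = demand: 7.30 + 1.40Q = 218.09 - 3.89Q → Q* = 39.8469.
Consumer price on the demand curve at Q*: 218.09 − 3.89×39.8469 = 63.0856.

P = $63.09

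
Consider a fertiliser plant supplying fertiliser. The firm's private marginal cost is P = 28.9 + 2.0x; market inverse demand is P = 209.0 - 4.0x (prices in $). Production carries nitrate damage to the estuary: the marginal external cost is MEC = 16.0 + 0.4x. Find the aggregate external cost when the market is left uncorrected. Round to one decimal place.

$660.5

Market equilibrium (private): 28.9 + 2.0x = 209.0 - 4.0x → x_m = 30.0167.
Total external cost = ∫₀^{x_m} (16.0 + 0.4x) dx = 16.0×30.0167 + ½×0.4×30.0167² = 660.4677.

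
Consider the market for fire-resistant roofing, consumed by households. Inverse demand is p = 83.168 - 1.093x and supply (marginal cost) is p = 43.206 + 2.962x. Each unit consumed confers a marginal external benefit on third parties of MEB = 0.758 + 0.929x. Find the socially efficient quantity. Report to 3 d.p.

Social marginal benefit = demand + MEB = 83.926 - 0.164x.
Set SMB = MC: 83.926 - 0.164x = 43.206 + 2.962x → x* = 13.0262.

x* = 13.026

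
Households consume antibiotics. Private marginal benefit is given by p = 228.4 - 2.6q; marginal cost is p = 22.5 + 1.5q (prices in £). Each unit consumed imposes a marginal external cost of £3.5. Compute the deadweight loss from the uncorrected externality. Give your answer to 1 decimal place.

DWL = £1.5

Market equilibrium (private): 22.5 + 1.5q = 228.4 - 2.6q → q_m = 50.2195.
Social marginal benefit = demand − MEC = 224.9 - 2.6q.
Set SMB = MC: 224.9 - 2.6q = 22.5 + 1.5q → q* = 49.3659.
Between q* and q_m the wedge MC − SMB runs linearly from 0 to MEC(q_m), so the loss is a triangle.
DWL = ½ × 0.8536 × 3.5000 = 1.4938.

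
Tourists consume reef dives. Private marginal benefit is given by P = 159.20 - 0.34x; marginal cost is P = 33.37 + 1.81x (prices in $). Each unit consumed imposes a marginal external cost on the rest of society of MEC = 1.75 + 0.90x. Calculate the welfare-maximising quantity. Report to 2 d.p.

x* = 40.68

Social marginal benefit = demand − MEC = 157.45 - 1.24x.
Set SMB = MC: 157.45 - 1.24x = 33.37 + 1.81x → x* = 40.6820.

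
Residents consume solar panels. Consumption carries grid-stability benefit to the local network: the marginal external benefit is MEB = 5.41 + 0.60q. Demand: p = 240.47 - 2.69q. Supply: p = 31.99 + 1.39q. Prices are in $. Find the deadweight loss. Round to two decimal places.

Market equilibrium (private): 31.99 + 1.39q = 240.47 - 2.69q → q_m = 51.0980.
Social marginal benefit = demand + MEB = 245.88 - 2.09q.
Set SMB = MC: 245.88 - 2.09q = 31.99 + 1.39q → q* = 61.4626.
Height of the DWL triangle at q_m is SMB(q_m) − MC(q_m) = MEB(q_m) = 36.0688.
DWL = ½ × 10.3646 × 36.0688 = 186.9193.

DWL = $186.92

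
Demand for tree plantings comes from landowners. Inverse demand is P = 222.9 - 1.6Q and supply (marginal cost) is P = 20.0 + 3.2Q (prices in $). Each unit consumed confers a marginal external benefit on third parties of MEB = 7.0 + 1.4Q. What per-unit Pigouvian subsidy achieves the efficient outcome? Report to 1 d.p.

Social marginal benefit = demand + MEB = 229.9 - 0.2Q.
Set SMB = MC: 229.9 - 0.2Q = 20.0 + 3.2Q → Q* = 61.7353.
The Pigouvian subsidy equals MEB at Q*: 7.0 + 1.4×61.7353 = 93.4294.

subsidy = $93.4 per unit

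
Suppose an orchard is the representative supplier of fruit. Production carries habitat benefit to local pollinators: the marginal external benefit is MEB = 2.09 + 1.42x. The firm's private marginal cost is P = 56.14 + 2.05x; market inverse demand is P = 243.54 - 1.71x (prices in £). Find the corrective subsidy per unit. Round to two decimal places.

Social marginal cost = private MC − MEB = 54.05 + 0.63x.
Set SMC = demand: 54.05 + 0.63x = 243.54 - 1.71x → x* = 80.9786.
The Pigouvian subsidy equals MEB at x*: 2.09 + 1.42×80.9786 = 117.0796.

subsidy = £117.08 per unit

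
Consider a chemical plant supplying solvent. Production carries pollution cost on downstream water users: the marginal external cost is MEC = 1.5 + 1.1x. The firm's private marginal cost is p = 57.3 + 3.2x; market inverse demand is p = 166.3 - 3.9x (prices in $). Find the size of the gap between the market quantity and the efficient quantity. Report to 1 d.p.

2.2 units

Market equilibrium (private): 57.3 + 3.2x = 166.3 - 3.9x → x_m = 15.3521.
Social marginal cost = private MC + MEC = 58.8 + 4.3x.
Set SMC = demand: 58.8 + 4.3x = 166.3 - 3.9x → x* = 13.1098.
Gap = |15.3521 − 13.1098| = 2.2423.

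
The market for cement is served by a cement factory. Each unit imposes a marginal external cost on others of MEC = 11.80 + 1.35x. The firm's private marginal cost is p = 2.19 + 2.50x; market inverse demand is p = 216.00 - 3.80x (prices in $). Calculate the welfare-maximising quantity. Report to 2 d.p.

Social marginal cost = private MC + MEC = 13.99 + 3.85x.
Set SMC = demand: 13.99 + 3.85x = 216.00 - 3.80x → x* = 26.4065.

x* = 26.41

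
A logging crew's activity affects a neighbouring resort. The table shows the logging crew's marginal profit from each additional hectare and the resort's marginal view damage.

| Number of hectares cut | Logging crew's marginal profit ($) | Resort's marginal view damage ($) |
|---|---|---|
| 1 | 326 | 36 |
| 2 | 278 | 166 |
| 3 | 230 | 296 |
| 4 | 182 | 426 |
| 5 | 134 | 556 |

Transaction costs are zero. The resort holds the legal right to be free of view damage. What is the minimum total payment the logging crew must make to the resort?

Efficient level: marginal profit ≥ marginal view damage through level 2, so k* = 2.
With the resort holding the right, the logging crew must at least compensate total damage at k*: 36 + 166 = 202.

$202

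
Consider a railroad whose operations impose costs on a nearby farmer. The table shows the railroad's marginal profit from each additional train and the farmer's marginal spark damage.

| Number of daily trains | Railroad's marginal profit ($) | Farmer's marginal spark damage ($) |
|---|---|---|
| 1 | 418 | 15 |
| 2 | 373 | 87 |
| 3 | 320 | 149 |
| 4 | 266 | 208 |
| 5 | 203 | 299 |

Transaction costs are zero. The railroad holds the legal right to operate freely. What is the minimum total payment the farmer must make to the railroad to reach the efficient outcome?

Left alone the railroad would choose level 5 (marginal profit stays positive).
Efficient level: k* = 4 (marginal profit ≥ marginal spark damage through 4).
The farmer must at least cover the railroad's forgone profit from cutting 5→4: 203 = 203.

$203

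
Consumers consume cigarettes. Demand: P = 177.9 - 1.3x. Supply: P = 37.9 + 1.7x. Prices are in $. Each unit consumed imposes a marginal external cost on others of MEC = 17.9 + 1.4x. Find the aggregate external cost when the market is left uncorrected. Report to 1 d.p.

$2359.8

Market equilibrium (private): 37.9 + 1.7x = 177.9 - 1.3x → x_m = 46.6667.
Total external cost = ∫₀^{x_m} (17.9 + 1.4x) dx = 17.9×46.6667 + ½×1.4×46.6667² = 2359.7806.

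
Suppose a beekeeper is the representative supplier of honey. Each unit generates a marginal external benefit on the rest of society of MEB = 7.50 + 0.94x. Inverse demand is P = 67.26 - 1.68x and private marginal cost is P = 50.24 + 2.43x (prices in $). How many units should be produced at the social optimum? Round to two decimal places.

x* = 7.74

Social marginal cost = private MC − MEB = 42.74 + 1.49x.
Set SMC = demand: 42.74 + 1.49x = 67.26 - 1.68x → x* = 7.7350.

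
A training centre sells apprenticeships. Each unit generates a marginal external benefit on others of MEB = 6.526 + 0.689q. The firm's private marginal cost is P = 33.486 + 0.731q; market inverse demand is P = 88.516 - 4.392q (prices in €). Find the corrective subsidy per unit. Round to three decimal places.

Social marginal cost = private MC − MEB = 26.960 + 0.042q.
Set SMC = demand: 26.960 + 0.042q = 88.516 - 4.392q → q* = 13.8827.
The Pigouvian subsidy equals MEB at q*: 6.526 + 0.689×13.8827 = 16.0912.

subsidy = €16.091 per unit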